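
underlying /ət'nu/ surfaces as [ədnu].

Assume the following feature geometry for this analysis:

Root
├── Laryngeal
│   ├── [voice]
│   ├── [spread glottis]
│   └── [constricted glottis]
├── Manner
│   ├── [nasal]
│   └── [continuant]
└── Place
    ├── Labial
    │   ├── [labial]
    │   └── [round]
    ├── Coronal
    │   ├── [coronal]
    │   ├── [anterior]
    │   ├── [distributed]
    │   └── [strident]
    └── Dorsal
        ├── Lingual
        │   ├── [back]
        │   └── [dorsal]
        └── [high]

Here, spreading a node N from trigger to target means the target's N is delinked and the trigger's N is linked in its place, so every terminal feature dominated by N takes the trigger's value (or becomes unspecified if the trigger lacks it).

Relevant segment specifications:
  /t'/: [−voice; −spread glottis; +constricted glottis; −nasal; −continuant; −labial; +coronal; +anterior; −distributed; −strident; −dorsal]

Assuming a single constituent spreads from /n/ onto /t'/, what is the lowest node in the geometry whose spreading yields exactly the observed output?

Laryngeal

Comparing /t'/ with its surface form [d], the features that change are [voice], [constricted glottis].
The smallest constituent containing every changed terminal is Laryngeal — each of its daughters lacks at least one of the affected features.
Delinking /t'/'s Laryngeal and associating /n/'s Laryngeal gives precisely the feature bundle of [d].
Had Root spread, [nasal] would have taken /n/'s value; it stays as in /t'/, confirming the spreading constituent is exactly Laryngeal.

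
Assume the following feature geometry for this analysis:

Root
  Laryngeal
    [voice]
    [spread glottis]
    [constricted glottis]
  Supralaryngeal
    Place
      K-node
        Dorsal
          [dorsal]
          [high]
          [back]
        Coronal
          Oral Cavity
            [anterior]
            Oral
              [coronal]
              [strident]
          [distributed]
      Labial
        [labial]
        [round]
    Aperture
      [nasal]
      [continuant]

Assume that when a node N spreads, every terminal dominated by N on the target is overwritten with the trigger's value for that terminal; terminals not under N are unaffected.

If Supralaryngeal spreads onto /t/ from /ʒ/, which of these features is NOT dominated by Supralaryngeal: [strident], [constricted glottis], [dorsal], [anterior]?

[constricted glottis]

The terminals dominated by Supralaryngeal are [dorsal], [high], [back], [anterior], [coronal], [strident], [distributed], [labial], [round], [nasal], [continuant].
[dorsal], [anterior], [strident] all lie under Supralaryngeal, so they are overwritten when Supralaryngeal spreads.
[constricted glottis] is not within the Supralaryngeal subtree (it hangs from Laryngeal), so /t/'s [constricted glottis] value survives.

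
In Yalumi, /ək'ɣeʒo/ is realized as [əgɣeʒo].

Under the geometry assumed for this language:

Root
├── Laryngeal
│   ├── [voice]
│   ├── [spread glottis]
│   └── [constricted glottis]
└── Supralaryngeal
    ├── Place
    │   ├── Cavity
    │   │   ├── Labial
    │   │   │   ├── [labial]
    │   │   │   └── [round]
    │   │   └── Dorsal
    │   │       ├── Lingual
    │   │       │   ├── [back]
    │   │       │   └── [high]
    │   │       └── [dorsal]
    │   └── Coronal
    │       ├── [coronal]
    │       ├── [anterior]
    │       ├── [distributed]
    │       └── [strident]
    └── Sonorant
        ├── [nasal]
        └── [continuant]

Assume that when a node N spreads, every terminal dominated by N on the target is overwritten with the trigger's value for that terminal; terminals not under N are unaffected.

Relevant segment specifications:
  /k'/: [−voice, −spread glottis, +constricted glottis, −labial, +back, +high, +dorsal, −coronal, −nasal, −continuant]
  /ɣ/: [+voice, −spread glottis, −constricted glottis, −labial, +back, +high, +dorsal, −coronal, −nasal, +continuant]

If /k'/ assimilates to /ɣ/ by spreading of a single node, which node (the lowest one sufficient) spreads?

Laryngeal

Feature comparison: [voice], [constricted glottis] differ between /k'/ and [g]; the remaining terminals match.
The smallest constituent containing every changed terminal is Laryngeal — each of its daughters lacks at least one of the affected features.
Spreading Laryngeal from /ɣ/ overwrites each of those terminals with /ɣ/'s values, yielding exactly [g].
Had Root spread, [continuant] would have taken /ɣ/'s value; it stays as in /k'/, confirming the spreading constituent is exactly Laryngeal.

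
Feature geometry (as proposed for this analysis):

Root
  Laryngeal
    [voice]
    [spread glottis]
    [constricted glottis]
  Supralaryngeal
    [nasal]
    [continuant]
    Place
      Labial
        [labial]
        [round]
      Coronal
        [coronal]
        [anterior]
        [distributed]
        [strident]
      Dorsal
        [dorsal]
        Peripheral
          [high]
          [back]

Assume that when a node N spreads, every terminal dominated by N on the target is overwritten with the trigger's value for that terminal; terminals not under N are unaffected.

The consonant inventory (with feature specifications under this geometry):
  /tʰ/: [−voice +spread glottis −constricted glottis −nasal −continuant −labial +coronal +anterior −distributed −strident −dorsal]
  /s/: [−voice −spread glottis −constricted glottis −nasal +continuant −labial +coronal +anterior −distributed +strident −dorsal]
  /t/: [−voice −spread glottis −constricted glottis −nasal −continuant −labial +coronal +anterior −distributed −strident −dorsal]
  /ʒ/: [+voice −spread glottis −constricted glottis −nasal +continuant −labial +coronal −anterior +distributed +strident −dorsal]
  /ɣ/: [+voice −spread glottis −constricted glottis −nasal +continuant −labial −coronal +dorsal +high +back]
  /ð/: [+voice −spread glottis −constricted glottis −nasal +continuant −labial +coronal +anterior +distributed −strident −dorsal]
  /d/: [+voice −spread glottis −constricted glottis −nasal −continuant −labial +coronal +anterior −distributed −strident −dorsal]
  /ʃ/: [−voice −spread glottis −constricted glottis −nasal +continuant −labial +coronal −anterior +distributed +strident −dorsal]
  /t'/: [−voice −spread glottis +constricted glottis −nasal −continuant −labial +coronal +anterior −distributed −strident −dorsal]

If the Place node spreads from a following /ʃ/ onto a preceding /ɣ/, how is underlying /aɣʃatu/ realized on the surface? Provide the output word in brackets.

Terminals under Place in this geometry: [labial], [round], [coronal], [anterior], [distributed], [strident], [dorsal], [high], [back].
The target acquires /ʃ/'s values for everything under Place — [−labial], [+coronal], [−anterior], [+distributed], [+strident], [−dorsal] — while keeping its own [voice], [spread glottis], [constricted glottis], ….
This feature bundle is that of [ʒ], so /aɣʃatu/ surfaces as [aʒʃatu].

[aʒʃatu]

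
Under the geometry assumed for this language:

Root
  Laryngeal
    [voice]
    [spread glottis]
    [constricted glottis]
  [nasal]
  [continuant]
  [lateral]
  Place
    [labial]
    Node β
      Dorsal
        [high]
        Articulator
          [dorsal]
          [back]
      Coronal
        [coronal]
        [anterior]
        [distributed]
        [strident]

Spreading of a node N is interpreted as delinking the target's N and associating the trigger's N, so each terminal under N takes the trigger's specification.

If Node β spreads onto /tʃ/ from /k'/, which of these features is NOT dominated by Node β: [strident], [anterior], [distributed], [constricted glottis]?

[constricted glottis]

Under this geometry, Node β contains [high], [dorsal], [back], [coronal], [anterior], [distributed], [strident].
Of the listed options, [anterior], [distributed], [strident] are among these and would be overwritten by spreading Node β.
But [constricted glottis] is a dependent of Laryngeal, outside Node β; it is therefore untouched by the spreading.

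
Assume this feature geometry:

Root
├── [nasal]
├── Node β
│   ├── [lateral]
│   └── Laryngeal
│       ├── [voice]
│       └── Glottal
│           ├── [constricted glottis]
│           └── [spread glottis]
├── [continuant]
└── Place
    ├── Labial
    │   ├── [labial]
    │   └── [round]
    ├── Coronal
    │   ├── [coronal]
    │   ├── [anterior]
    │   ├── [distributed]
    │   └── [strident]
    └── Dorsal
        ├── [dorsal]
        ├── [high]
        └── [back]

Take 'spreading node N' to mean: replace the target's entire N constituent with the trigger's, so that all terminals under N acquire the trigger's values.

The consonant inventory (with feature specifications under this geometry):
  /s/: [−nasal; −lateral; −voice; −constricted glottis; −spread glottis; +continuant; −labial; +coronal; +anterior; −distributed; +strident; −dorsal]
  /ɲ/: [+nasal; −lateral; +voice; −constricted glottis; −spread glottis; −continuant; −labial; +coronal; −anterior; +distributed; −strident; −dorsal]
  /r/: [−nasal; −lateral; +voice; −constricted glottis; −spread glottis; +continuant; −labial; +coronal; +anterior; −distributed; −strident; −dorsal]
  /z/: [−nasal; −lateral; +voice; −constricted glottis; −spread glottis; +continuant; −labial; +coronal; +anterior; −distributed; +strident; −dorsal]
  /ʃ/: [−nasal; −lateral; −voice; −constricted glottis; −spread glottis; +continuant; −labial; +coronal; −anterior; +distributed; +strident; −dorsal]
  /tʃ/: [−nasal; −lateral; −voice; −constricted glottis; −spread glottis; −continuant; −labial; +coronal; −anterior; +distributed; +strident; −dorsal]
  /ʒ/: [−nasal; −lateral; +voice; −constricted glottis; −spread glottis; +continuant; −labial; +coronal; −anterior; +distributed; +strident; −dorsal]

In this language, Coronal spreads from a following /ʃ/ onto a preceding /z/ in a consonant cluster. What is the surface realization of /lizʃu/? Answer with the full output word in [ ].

[liʒʃu]

Terminals under Coronal in this geometry: [coronal], [anterior], [distributed], [strident].
Spreading Coronal from /ʃ/ onto /z/ replaces those values with /ʃ/'s: [+coronal], [−anterior], [+distributed], [+strident]. Features outside Coronal ([nasal], [lateral], [voice], …) stay as in /z/.
This feature bundle is that of [ʒ], so /lizʃu/ surfaces as [liʒʃu].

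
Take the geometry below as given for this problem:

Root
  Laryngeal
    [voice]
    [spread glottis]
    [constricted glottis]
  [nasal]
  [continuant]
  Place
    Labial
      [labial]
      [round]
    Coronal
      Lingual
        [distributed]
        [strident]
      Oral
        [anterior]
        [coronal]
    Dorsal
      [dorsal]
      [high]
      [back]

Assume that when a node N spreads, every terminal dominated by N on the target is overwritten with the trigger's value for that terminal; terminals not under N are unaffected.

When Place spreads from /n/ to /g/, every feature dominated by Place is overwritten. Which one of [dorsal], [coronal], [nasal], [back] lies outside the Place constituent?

[nasal]

Place dominates exactly [labial], [round], [distributed], [strident], [anterior], [coronal], [dorsal], [high], [back].
Spreading Place replaces [back], [dorsal], [coronal] with the trigger's values, since each sits inside the Place constituent.
[nasal] attaches under Root, not under Place, so /g/ retains its own value for [nasal].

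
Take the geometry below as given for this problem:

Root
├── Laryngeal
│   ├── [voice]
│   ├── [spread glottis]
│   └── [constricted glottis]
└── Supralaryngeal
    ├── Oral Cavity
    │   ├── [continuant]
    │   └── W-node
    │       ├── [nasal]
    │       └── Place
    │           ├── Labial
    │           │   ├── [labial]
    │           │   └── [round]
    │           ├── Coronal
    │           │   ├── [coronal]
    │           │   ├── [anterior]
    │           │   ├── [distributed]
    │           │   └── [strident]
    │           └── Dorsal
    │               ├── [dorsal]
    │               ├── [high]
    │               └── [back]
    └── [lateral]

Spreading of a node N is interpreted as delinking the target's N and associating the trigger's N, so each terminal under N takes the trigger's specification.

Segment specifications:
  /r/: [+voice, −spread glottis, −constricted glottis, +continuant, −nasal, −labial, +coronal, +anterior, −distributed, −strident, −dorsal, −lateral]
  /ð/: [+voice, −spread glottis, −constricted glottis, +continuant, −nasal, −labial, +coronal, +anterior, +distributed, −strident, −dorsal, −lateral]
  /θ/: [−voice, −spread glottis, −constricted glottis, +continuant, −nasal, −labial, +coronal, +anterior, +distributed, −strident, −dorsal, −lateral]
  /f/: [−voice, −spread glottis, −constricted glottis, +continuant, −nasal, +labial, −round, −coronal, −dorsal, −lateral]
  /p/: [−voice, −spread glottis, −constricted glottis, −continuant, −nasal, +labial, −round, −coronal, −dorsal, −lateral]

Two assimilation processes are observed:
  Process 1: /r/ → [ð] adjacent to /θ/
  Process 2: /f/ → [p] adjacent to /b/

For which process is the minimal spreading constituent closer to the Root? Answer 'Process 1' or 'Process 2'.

Process 2

In Process 1, [distributed] changes, so the minimal spreading node is [distributed] at depth 6.
In Process 2, [continuant] changes, so the minimal spreading node is [continuant] at depth 3.
Depth 3 < depth 6; Process 2 involves the structurally higher constituent [continuant].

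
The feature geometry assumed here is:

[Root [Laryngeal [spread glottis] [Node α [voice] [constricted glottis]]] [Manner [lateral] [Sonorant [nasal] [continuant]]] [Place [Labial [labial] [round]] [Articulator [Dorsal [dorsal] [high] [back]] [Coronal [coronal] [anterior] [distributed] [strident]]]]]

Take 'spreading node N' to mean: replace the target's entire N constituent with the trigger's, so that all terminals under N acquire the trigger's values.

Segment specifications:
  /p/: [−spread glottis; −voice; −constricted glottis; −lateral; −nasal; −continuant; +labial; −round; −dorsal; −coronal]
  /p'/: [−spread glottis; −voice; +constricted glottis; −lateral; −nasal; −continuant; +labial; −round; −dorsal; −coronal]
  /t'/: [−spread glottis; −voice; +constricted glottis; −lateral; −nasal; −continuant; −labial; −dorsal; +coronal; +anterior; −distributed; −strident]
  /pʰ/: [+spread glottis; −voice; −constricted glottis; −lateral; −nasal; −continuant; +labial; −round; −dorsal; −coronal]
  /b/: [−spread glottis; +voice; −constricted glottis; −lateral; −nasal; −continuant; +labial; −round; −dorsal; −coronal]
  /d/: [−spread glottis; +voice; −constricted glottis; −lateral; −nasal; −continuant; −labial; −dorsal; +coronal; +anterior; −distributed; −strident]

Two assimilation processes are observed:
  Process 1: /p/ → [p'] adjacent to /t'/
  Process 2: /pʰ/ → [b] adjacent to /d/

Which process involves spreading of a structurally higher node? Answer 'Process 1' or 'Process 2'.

Process 2

Process 1 alters [constricted glottis]; the lowest dominating node is [constricted glottis] (depth 3 from Root).
Process 2: the features that change are [voice], [spread glottis]; the minimal node is Laryngeal (depth 1).
Depth 1 < depth 3; Process 2 involves the structurally higher constituent Laryngeal.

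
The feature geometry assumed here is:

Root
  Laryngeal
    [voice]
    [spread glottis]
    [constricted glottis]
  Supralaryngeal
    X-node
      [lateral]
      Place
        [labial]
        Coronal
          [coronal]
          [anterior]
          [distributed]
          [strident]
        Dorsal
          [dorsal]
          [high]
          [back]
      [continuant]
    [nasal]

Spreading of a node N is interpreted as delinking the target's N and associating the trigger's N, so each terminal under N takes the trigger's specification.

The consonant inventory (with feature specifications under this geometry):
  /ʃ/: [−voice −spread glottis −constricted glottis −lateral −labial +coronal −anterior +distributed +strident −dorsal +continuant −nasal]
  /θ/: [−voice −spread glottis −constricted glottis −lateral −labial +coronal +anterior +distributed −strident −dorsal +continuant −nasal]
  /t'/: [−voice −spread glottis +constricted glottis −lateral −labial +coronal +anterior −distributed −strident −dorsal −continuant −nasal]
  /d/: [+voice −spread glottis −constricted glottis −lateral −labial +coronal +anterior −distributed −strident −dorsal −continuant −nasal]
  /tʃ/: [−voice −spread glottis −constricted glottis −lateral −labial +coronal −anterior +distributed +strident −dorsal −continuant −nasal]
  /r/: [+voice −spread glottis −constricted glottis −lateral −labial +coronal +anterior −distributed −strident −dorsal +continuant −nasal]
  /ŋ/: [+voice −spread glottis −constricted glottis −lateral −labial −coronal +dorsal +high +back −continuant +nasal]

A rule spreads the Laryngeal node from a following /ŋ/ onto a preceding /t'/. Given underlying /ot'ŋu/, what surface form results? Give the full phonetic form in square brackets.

[odŋu]

Terminals under Laryngeal in this geometry: [voice], [spread glottis], [constricted glottis].
Spreading Laryngeal from /ŋ/ onto /t'/ replaces those values with /ŋ/'s: [+voice], [−spread glottis], [−constricted glottis]. Features outside Laryngeal ([lateral], [labial], [coronal], …) stay as in /t'/.
This feature bundle is that of [d], so /ot'ŋu/ surfaces as [odŋu].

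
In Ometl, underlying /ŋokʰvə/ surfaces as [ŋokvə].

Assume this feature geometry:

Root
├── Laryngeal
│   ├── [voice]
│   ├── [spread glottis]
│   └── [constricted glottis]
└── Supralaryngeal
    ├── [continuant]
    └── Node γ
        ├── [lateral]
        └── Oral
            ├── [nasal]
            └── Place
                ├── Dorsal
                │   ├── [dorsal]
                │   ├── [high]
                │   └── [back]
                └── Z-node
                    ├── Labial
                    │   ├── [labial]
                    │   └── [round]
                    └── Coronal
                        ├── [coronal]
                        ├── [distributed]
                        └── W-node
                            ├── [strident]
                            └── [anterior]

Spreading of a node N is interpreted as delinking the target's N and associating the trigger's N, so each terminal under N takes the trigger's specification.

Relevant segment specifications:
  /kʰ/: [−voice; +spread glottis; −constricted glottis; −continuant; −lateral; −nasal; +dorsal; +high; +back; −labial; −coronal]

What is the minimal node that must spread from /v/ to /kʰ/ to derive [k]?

Feature comparison: [spread glottis] differs between /kʰ/ and [k]; the remaining terminals match.
Only a single terminal changes, and /v/ supplies the new value, so [spread glottis] itself is the minimal spreading constituent.
Had Laryngeal or a higher node spread, [voice] would have taken /v/'s value; it stays as in /kʰ/, confirming the spreading constituent is exactly [spread glottis].

[spread glottis]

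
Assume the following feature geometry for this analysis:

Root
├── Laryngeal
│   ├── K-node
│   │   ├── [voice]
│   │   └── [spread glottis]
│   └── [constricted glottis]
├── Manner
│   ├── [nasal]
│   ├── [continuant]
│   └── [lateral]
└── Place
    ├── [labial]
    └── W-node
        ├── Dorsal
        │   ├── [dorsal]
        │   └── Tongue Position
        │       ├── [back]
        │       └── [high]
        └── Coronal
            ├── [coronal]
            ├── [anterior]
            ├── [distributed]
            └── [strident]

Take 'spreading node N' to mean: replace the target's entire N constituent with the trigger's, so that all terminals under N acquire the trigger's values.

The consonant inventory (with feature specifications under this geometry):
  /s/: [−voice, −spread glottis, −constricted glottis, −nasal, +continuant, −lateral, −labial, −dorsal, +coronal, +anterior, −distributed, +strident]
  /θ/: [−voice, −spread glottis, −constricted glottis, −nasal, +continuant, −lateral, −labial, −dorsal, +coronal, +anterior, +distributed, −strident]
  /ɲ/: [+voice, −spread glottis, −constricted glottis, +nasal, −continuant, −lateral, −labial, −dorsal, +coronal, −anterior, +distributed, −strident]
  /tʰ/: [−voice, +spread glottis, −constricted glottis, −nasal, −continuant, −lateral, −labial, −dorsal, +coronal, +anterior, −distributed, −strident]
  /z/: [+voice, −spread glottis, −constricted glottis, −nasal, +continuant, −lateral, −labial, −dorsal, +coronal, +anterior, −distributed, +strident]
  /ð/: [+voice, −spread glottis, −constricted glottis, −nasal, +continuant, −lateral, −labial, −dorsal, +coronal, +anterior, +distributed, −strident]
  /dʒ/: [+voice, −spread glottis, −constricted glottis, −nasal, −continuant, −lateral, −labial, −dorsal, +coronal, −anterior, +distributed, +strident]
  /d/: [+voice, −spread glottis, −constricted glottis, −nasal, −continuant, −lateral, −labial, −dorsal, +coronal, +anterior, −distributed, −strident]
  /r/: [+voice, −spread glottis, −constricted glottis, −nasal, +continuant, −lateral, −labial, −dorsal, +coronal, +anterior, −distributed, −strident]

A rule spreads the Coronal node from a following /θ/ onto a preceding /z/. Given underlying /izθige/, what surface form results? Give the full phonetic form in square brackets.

The Coronal node dominates the terminals [coronal], [anterior], [distributed], [strident].
After delinking /z/'s Coronal and linking /θ/'s, the affected terminals become [+coronal], [+anterior], [+distributed], [−strident]; [voice], [spread glottis], [constricted glottis], … (outside Coronal) are retained from /z/.
The resulting bundle matches /ð/ in the inventory; substituting it for /z/ gives [iðθige].

[iðθige]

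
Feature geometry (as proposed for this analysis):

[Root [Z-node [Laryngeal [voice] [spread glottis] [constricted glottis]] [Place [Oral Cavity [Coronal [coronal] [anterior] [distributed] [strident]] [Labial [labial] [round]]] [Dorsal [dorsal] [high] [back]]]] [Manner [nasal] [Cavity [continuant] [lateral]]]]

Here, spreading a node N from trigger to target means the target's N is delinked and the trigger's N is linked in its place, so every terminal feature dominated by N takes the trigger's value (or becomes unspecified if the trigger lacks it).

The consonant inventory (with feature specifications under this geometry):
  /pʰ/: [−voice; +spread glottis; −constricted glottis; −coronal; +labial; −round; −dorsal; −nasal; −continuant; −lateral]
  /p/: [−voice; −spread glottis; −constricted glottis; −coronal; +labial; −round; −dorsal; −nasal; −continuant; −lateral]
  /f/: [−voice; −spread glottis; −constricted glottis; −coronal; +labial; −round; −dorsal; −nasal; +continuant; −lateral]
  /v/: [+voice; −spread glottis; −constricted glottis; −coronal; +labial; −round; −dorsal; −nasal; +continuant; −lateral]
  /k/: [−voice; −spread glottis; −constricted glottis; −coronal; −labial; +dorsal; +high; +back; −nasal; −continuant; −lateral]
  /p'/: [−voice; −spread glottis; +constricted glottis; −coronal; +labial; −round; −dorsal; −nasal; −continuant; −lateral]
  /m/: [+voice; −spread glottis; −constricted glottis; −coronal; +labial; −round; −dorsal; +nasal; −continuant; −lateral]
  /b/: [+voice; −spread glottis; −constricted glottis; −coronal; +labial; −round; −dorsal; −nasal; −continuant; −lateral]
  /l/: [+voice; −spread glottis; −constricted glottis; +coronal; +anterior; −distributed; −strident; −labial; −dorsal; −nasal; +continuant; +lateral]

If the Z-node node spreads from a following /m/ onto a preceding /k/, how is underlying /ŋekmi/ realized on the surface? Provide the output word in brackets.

Z-node immediately or transitively dominates [voice], [spread glottis], [constricted glottis], [coronal], [anterior], [distributed], [strident], [labial], [round], [dorsal], [high], [back].
The target acquires /m/'s values for everything under Z-node — [+voice], [−spread glottis], [−constricted glottis], [−coronal], [+labial], [−round], [−dorsal] — while keeping its own [nasal], [continuant], [lateral].
The resulting bundle matches /b/ in the inventory; substituting it for /k/ gives [ŋebmi].

[ŋebmi]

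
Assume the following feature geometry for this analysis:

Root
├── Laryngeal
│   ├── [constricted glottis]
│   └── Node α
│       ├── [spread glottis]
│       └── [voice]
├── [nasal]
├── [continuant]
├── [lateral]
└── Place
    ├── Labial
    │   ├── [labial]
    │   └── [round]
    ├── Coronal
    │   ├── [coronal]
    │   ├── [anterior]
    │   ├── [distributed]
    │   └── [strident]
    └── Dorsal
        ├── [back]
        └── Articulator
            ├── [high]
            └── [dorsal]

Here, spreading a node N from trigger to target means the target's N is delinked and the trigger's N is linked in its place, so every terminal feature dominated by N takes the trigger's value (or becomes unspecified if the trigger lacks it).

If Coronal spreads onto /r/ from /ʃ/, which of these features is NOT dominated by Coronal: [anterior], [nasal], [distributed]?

[nasal]

The terminals dominated by Coronal are [coronal], [anterior], [distributed], [strident].
Of the listed options, [distributed], [anterior] are among these and would be overwritten by spreading Coronal.
But [nasal] is a dependent of Root, outside Coronal; it is therefore untouched by the spreading.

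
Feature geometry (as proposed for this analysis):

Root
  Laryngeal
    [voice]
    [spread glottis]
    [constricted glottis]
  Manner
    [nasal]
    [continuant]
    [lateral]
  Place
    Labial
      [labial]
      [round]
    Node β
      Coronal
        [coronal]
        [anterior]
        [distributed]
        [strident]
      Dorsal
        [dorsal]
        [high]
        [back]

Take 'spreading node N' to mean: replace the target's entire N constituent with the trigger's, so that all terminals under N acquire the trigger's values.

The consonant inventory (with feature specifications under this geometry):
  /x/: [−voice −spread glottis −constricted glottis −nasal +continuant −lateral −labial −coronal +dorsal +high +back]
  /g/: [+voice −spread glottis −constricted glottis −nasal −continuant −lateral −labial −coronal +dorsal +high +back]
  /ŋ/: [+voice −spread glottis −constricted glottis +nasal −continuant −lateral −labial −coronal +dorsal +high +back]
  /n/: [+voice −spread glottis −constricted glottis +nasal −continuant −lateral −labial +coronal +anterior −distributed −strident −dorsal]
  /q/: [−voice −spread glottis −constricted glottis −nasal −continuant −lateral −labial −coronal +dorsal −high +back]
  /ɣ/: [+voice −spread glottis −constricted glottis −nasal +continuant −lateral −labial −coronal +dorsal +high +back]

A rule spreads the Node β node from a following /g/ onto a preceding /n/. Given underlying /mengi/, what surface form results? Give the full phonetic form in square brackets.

[meŋgi]

Terminals under Node β in this geometry: [coronal], [anterior], [distributed], [strident], [dorsal], [high], [back].
After delinking /n/'s Node β and linking /g/'s, the affected terminals become [−coronal], [+dorsal], [+high], [+back]; [voice], [spread glottis], [constricted glottis], … (outside Node β) are retained from /n/.
This feature bundle is that of [ŋ], so /mengi/ surfaces as [meŋgi].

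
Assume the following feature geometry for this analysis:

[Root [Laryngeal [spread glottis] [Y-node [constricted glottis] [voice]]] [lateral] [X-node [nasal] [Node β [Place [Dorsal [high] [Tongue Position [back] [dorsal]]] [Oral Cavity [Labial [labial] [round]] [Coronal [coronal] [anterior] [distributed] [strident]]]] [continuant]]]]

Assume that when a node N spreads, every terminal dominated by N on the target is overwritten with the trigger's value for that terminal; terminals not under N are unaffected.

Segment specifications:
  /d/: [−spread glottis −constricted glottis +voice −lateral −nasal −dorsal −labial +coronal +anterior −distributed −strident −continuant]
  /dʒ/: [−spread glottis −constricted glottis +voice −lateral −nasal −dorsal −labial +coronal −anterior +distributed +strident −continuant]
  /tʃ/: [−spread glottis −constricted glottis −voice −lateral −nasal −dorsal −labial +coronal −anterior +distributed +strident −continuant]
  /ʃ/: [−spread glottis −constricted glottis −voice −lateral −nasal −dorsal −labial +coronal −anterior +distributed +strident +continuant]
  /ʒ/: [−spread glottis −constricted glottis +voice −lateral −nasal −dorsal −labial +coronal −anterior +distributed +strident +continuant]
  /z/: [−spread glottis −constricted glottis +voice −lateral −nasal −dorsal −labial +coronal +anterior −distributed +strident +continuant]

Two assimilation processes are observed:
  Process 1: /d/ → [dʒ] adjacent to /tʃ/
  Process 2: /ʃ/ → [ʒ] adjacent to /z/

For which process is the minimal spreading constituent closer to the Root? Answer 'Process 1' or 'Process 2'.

In Process 1, [anterior], [distributed], [strident] change, so the minimal spreading node is Coronal at depth 5.
Process 2: the feature that changes is [voice]; the minimal node is [voice] (depth 3).
Depth 3 < depth 5; Process 2 involves the structurally higher constituent [voice].

Process 2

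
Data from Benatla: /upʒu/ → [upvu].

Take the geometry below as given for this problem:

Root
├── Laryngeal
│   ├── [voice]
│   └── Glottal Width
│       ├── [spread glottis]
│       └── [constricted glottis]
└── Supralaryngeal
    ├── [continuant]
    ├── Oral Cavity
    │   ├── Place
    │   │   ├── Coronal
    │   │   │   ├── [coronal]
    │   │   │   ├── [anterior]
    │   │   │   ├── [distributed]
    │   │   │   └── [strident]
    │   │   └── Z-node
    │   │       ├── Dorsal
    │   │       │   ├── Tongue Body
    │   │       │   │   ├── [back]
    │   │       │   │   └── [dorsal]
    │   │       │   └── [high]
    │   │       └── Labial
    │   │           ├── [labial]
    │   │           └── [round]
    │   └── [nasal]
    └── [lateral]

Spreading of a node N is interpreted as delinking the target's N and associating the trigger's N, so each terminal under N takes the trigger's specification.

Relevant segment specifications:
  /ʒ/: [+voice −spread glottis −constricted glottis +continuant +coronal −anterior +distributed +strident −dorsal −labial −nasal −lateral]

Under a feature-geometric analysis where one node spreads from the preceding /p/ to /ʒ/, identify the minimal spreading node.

Feature comparison: [labial], [round], [coronal], [anterior], [distributed], [strident] differ between /ʒ/ and [v]; the remaining terminals match.
In this geometry the lowest node dominating all of them is Place: every daughter of Place dominates only a proper subset, so no lower node suffices.
Delinking /ʒ/'s Place and associating /p/'s Place gives precisely the feature bundle of [v].
Features on which the two segments disagree outside Place, such as [voice], [continuant], are unchanged — nothing dominating them spread, and Place is the minimal sufficient constituent.

Place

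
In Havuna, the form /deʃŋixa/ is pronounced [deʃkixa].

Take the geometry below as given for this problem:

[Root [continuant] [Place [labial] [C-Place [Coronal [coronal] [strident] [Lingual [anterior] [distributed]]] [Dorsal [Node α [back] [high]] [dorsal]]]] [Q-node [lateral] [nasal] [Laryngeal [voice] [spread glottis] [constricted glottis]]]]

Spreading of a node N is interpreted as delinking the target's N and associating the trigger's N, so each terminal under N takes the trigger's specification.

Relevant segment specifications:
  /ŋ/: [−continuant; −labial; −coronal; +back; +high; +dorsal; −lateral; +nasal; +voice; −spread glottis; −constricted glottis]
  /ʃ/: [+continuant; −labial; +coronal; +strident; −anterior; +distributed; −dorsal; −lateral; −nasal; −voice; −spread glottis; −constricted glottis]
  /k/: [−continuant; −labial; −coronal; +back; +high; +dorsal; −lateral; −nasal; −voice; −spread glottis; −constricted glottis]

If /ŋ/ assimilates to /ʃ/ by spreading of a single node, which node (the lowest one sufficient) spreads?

Q-node

Comparing /ŋ/ with its surface form [k], the features that change are [voice], [nasal].
The smallest constituent containing every changed terminal is Q-node — each of its daughters lacks at least one of the affected features.
If Q-node spreads, every terminal under it takes /ʃ/'s value, producing [k] as observed.
Since [coronal], [dorsal] are preserved even though /ʃ/ disagrees there, no node above Q-node spread.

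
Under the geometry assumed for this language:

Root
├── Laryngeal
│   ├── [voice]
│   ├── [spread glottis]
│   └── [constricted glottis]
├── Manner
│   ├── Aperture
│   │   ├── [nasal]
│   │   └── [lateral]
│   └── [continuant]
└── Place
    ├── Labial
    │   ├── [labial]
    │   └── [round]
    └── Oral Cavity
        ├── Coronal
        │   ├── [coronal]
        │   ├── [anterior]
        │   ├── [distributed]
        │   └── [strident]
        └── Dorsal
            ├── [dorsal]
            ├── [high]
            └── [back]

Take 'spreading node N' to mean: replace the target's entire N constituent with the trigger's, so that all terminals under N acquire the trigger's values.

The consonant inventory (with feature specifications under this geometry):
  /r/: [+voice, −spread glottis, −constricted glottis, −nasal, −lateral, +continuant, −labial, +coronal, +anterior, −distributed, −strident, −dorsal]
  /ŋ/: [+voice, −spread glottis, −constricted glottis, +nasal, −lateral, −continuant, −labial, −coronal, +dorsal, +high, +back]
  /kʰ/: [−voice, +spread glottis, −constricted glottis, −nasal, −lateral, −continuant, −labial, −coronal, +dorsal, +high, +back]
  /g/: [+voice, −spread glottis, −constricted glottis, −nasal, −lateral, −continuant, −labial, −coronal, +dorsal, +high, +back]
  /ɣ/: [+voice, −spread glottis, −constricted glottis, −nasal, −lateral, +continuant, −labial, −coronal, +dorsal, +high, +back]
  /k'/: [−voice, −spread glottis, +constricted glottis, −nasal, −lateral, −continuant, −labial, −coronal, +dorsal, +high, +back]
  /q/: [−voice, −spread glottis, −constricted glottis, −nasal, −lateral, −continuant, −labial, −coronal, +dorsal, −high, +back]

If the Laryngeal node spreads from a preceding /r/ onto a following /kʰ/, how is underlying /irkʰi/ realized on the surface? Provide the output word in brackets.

[irgi]

Laryngeal immediately or transitively dominates [voice], [spread glottis], [constricted glottis].
The target acquires /r/'s values for everything under Laryngeal — [+voice], [−spread glottis], [−constricted glottis] — while keeping its own [nasal], [lateral], [continuant], ….
This feature bundle is that of [g], so /irkʰi/ surfaces as [irgi].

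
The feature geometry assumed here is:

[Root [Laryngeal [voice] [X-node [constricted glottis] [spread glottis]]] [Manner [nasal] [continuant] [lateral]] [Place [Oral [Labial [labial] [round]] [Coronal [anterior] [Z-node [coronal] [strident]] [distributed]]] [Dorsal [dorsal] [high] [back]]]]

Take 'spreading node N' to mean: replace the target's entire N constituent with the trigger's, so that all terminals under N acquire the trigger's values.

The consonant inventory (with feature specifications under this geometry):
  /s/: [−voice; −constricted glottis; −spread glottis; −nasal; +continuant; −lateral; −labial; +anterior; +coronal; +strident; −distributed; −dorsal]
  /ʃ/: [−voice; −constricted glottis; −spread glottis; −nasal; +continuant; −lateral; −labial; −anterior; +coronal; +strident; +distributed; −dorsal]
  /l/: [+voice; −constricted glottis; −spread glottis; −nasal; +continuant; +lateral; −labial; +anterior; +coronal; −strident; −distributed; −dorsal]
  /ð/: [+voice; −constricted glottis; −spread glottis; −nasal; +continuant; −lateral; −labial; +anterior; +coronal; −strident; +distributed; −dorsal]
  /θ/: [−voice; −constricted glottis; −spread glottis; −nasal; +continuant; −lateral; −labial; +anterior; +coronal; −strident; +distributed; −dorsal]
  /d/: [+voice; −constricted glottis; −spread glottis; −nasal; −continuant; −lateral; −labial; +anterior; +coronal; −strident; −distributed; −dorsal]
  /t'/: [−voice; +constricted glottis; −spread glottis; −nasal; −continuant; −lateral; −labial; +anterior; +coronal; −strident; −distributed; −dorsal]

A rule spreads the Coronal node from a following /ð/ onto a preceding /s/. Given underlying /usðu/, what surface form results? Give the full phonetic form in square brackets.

[uθðu]

Terminals under Coronal in this geometry: [anterior], [coronal], [strident], [distributed].
Spreading Coronal from /ð/ onto /s/ replaces those values with /ð/'s: [+anterior], [+coronal], [−strident], [+distributed]. Features outside Coronal ([voice], [constricted glottis], [spread glottis], …) stay as in /s/.
This feature bundle is that of [θ], so /usðu/ surfaces as [uθðu].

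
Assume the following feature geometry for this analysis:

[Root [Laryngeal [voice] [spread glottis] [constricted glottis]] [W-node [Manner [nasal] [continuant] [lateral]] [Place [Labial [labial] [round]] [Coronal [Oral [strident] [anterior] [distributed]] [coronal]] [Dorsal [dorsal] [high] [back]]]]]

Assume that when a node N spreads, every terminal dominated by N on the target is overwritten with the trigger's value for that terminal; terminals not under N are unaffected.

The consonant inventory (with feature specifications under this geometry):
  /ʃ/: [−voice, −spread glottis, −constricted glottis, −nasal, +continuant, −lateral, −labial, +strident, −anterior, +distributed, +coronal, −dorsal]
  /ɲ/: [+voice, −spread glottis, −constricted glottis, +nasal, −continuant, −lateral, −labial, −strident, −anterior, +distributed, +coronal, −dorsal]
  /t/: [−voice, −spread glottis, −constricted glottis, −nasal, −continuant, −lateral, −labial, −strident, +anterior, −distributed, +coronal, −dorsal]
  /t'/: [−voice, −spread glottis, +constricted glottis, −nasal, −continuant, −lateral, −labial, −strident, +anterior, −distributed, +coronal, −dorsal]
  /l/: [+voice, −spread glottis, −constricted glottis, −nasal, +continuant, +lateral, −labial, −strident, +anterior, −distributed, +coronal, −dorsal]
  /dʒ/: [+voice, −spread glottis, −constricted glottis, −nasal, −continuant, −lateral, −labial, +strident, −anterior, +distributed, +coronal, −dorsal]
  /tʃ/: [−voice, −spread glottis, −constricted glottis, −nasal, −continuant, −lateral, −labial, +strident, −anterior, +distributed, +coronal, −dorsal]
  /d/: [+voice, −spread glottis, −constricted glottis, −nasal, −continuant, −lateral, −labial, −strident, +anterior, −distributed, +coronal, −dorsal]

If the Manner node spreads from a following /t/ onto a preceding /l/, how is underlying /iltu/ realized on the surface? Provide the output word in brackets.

Manner immediately or transitively dominates [nasal], [continuant], [lateral].
Spreading Manner from /t/ onto /l/ replaces those values with /t/'s: [−nasal], [−continuant], [−lateral]. Features outside Manner ([voice], [spread glottis], [constricted glottis], …) stay as in /l/.
The resulting bundle matches /d/ in the inventory; substituting it for /l/ gives [idtu].

[idtu]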